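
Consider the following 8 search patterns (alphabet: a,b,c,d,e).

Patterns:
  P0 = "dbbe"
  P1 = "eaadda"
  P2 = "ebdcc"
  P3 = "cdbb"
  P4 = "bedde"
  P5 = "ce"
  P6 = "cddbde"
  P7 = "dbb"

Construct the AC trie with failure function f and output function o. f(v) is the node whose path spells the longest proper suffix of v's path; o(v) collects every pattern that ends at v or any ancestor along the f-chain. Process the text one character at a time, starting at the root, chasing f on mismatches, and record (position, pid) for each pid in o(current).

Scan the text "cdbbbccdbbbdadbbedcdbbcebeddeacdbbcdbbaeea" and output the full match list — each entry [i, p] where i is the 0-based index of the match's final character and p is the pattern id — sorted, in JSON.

Build:
Trie nodes:
  0='ε' goto b→19 c→15 d→1 e→5
  1='d' goto b→2
  2='db' goto b→3
  3='dbb' goto e→4  [P7 ends]
  4='dbbe' goto ·  [P0 ends]
  5='e' goto a→6 b→11
  6='ea' goto a→7
  7='eaa' goto d→8
  8='eaad' goto d→9
  9='eaadd' goto a→10
  10='eaadda' goto ·  [P1 ends]
  11='eb' goto d→12
  12='ebd' goto c→13
  13='ebdc' goto c→14
  14='ebdcc' goto ·  [P2 ends]
  15='c' goto d→16 e→24
  16='cd' goto b→17 d→25
  17='cdb' goto b→18
  18='cdbb' goto ·  [P3 ends]
  19='b' goto e→20
  20='be' goto d→21
  21='bed' goto d→22
  22='bedd' goto e→23
  23='bedde' goto ·  [P4 ends]
  24='ce' goto ·  [P5 ends]
  25='cdd' goto b→26
  26='cddb' goto d→27
  27='cddbd' goto e→28
  28='cddbde' goto ·  [P6 ends]

BFS fail/out derivation:
  fail(1) 'd': from fail(0)=0 chase 'd': 0 ⇒ 0;  out=∅∪out(0)=∅
  fail(5) 'e': from fail(0)=0 chase 'e': 0 ⇒ 0;  out=∅∪out(0)=∅
  fail(15) 'c': from fail(0)=0 chase 'c': 0 ⇒ 0;  out=∅∪out(0)=∅
  fail(19) 'b': from fail(0)=0 chase 'b': 0 ⇒ 0;  out=∅∪out(0)=∅
  fail(2) 'db': from fail(1)=0 chase 'b': 0 ⇒ 19;  out=∅∪out(19)=∅
  fail(6) 'ea': from fail(5)=0 chase 'a': 0 ⇒ 0;  out=∅∪out(0)=∅
  fail(11) 'eb': from fail(5)=0 chase 'b': 0 ⇒ 19;  out=∅∪out(19)=∅
  fail(16) 'cd': from fail(15)=0 chase 'd': 0 ⇒ 1;  out=∅∪out(1)=∅
  fail(20) 'be': from fail(19)=0 chase 'e': 0 ⇒ 5;  out=∅∪out(5)=∅
  fail(24) 'ce': from fail(15)=0 chase 'e': 0 ⇒ 5;  out={5}∪out(5)={5}
  fail(3) 'dbb': from fail(2)=19 chase 'b': 19→0 ⇒ 19;  out={7}∪out(19)={7}
  fail(7) 'eaa': from fail(6)=0 chase 'a': 0 ⇒ 0;  out=∅∪out(0)=∅
  fail(12) 'ebd': from fail(11)=19 chase 'd': 19→0 ⇒ 1;  out=∅∪out(1)=∅
  fail(17) 'cdb': from fail(16)=1 chase 'b': 1 ⇒ 2;  out=∅∪out(2)=∅
  fail(21) 'bed': from fail(20)=5 chase 'd': 5→0 ⇒ 1;  out=∅∪out(1)=∅
  fail(25) 'cdd': from fail(16)=1 chase 'd': 1→0 ⇒ 1;  out=∅∪out(1)=∅
  fail(4) 'dbbe': from fail(3)=19 chase 'e': 19 ⇒ 20;  out={0}∪out(20)={0}
  fail(8) 'eaad': from fail(7)=0 chase 'd': 0 ⇒ 1;  out=∅∪out(1)=∅
  fail(13) 'ebdc': from fail(12)=1 chase 'c': 1→0 ⇒ 15;  out=∅∪out(15)=∅
  fail(18) 'cdbb': from fail(17)=2 chase 'b': 2 ⇒ 3;  out={3}∪out(3)={3,7}
  fail(22) 'bedd': from fail(21)=1 chase 'd': 1→0 ⇒ 1;  out=∅∪out(1)=∅
  fail(26) 'cddb': from fail(25)=1 chase 'b': 1 ⇒ 2;  out=∅∪out(2)=∅
  fail(9) 'eaadd': from fail(8)=1 chase 'd': 1→0 ⇒ 1;  out=∅∪out(1)=∅
  fail(14) 'ebdcc': from fail(13)=15 chase 'c': 15→0 ⇒ 15;  out={2}∪out(15)={2}
  fail(23) 'bedde': from fail(22)=1 chase 'e': 1→0 ⇒ 5;  out={4}∪out(5)={4}
  fail(27) 'cddbd': from fail(26)=2 chase 'd': 2→19→0 ⇒ 1;  out=∅∪out(1)=∅
  fail(10) 'eaadda': from fail(9)=1 chase 'a': 1→0 ⇒ 0;  out={1}∪out(0)={1}
  fail(28) 'cddbde': from fail(27)=1 chase 'e': 1→0 ⇒ 5;  out={6}∪out(5)={6}

Scan:
[0] read 'c'  n0⇒n15
[1] read 'd'  n15⇒n16
[2] read 'b'  n16⇒n17
[3] read 'b'  n17⇒n18  ** P3@[0:3],P7@[1:3]
[4] read 'b'  n18⇒n19 (via fail)
[5] read 'c'  n19⇒n15 (via fail)
[6] read 'c'  n15⇒n15 (via fail)
[7] read 'd'  n15⇒n16
[8] read 'b'  n16⇒n17
[9] read 'b'  n17⇒n18  ** P3@[6:9],P7@[7:9]
[10] read 'b'  n18⇒n19 (via fail)
[11] read 'd'  n19⇒n1 (via fail)
[12] read 'a'  n1⇒n0 (via fail)
[13] read 'd'  n0⇒n1
[14] read 'b'  n1⇒n2
[15] read 'b'  n2⇒n3  ** P7@[13:15]
[16] read 'e'  n3⇒n4  ** P0@[13:16]
[17] read 'd'  n4⇒n21 (via fail)
[18] read 'c'  n21⇒n15 (via fail)
[19] read 'd'  n15⇒n16
[20] read 'b'  n16⇒n17
[21] read 'b'  n17⇒n18  ** P3@[18:21],P7@[19:21]
[22] read 'c'  n18⇒n15 (via fail)
[23] read 'e'  n15⇒n24  ** P5@[22:23]
[24] read 'b'  n24⇒n11 (via fail)
[25] read 'e'  n11⇒n20 (via fail)
[26] read 'd'  n20⇒n21
[27] read 'd'  n21⇒n22
[28] read 'e'  n22⇒n23  ** P4@[24:28]
[29] read 'a'  n23⇒n6 (via fail)
[30] read 'c'  n6⇒n15 (via fail)
[31] read 'd'  n15⇒n16
[32] read 'b'  n16⇒n17
[33] read 'b'  n17⇒n18  ** P3@[30:33],P7@[31:33]
[34] read 'c'  n18⇒n15 (via fail)
[35] read 'd'  n15⇒n16
[36] read 'b'  n16⇒n17
[37] read 'b'  n17⇒n18  ** P3@[34:37],P7@[35:37]
[38] read 'a'  n18⇒n0 (via fail)
[39] read 'e'  n0⇒n5
[40] read 'e'  n5⇒n5 (via fail)
[41] read 'a'  n5⇒n6

All matches (sorted): [[3,3],[3,7],[9,3],[9,7],[15,7],[16,0],[21,3],[21,7],[23,5],[28,4],[33,3],[33,7],[37,3],[37,7]]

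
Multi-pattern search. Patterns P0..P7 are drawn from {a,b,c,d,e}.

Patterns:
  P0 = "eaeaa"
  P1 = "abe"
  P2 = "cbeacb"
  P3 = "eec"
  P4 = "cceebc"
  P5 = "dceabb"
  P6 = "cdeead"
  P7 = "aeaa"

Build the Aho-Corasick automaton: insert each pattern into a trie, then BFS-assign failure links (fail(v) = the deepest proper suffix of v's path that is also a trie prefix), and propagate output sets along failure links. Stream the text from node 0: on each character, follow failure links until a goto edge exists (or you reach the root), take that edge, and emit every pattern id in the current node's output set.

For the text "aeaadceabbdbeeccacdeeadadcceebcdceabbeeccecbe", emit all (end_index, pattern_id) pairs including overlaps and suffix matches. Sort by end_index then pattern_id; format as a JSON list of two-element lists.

Build automaton:
Trie (insert patterns):
  0='ε' goto a→6 c→9 d→22 e→1
  1='e' goto a→2 e→15
  2='ea' goto e→3
  3='eae' goto a→4
  4='eaea' goto a→5
  5='eaeaa' goto ·  [P0 ends]
  6='a' goto b→7 e→33
  7='ab' goto e→8
  8='abe' goto ·  [P1 ends]
  9='c' goto b→10 c→17 d→28
  10='cb' goto e→11
  11='cbe' goto a→12
  12='cbea' goto c→13
  13='cbeac' goto b→14
  14='cbeacb' goto ·  [P2 ends]
  15='ee' goto c→16
  16='eec' goto ·  [P3 ends]
  17='cc' goto e→18
  18='cce' goto e→19
  19='ccee' goto b→20
  20='cceeb' goto c→21
  21='cceebc' goto ·  [P4 ends]
  22='d' goto c→23
  23='dc' goto e→24
  24='dce' goto a→25
  25='dcea' goto b→26
  26='dceab' goto b→27
  27='dceabb' goto ·  [P5 ends]
  28='cd' goto e→29
  29='cde' goto e→30
  30='cdee' goto a→31
  31='cdeea' goto d→32
  32='cdeead' goto ·  [P6 ends]
  33='ae' goto a→34
  34='aea' goto a→35
  35='aeaa' goto ·  [P7 ends]

BFS fail/out derivation:
  n1('e'): parent n0 fail=0; on 'e' 0 → fail=0;  out ∅∪∅=∅
  n6('a'): parent n0 fail=0; on 'a' 0 → fail=0;  out ∅∪∅=∅
  n9('c'): parent n0 fail=0; on 'c' 0 → fail=0;  out ∅∪∅=∅
  n22('d'): parent n0 fail=0; on 'd' 0 → fail=0;  out ∅∪∅=∅
  n2('ea'): parent n1 fail=0; on 'a' 0 → fail=6;  out ∅∪∅=∅
  n7('ab'): parent n6 fail=0; on 'b' 0 → fail=0;  out ∅∪∅=∅
  n10('cb'): parent n9 fail=0; on 'b' 0 → fail=0;  out ∅∪∅=∅
  n15('ee'): parent n1 fail=0; on 'e' 0 → fail=1;  out ∅∪∅=∅
  n17('cc'): parent n9 fail=0; on 'c' 0 → fail=9;  out ∅∪∅=∅
  n23('dc'): parent n22 fail=0; on 'c' 0 → fail=9;  out ∅∪∅=∅
  n28('cd'): parent n9 fail=0; on 'd' 0 → fail=22;  out ∅∪∅=∅
  n33('ae'): parent n6 fail=0; on 'e' 0 → fail=1;  out ∅∪∅=∅
  n3('eae'): parent n2 fail=6; on 'e' 6 → fail=33;  out ∅∪∅=∅
  n8('abe'): parent n7 fail=0; on 'e' 0 → fail=1;  out {1}∪∅={1}
  n11('cbe'): parent n10 fail=0; on 'e' 0 → fail=1;  out ∅∪∅=∅
  n16('eec'): parent n15 fail=1; on 'c' 1→0 → fail=9;  out {3}∪∅={3}
  n18('cce'): parent n17 fail=9; on 'e' 9→0 → fail=1;  out ∅∪∅=∅
  n24('dce'): parent n23 fail=9; on 'e' 9→0 → fail=1;  out ∅∪∅=∅
  n29('cde'): parent n28 fail=22; on 'e' 22→0 → fail=1;  out ∅∪∅=∅
  n34('aea'): parent n33 fail=1; on 'a' 1 → fail=2;  out ∅∪∅=∅
  n4('eaea'): parent n3 fail=33; on 'a' 33 → fail=34;  out ∅∪∅=∅
  n12('cbea'): parent n11 fail=1; on 'a' 1 → fail=2;  out ∅∪∅=∅
  n19('ccee'): parent n18 fail=1; on 'e' 1 → fail=15;  out ∅∪∅=∅
  n25('dcea'): parent n24 fail=1; on 'a' 1 → fail=2;  out ∅∪∅=∅
  n30('cdee'): parent n29 fail=1; on 'e' 1 → fail=15;  out ∅∪∅=∅
  n35('aeaa'): parent n34 fail=2; on 'a' 2→6→0 → fail=6;  out {7}∪∅={7}
  n5('eaeaa'): parent n4 fail=34; on 'a' 34 → fail=35;  out {0}∪{7}={0,7}
  n13('cbeac'): parent n12 fail=2; on 'c' 2→6→0 → fail=9;  out ∅∪∅=∅
  n20('cceeb'): parent n19 fail=15; on 'b' 15→1→0 → fail=0;  out ∅∪∅=∅
  n26('dceab'): parent n25 fail=2; on 'b' 2→6 → fail=7;  out ∅∪∅=∅
  n31('cdeea'): parent n30 fail=15; on 'a' 15→1 → fail=2;  out ∅∪∅=∅
  n14('cbeacb'): parent n13 fail=9; on 'b' 9 → fail=10;  out {2}∪∅={2}
  n21('cceebc'): parent n20 fail=0; on 'c' 0 → fail=9;  out {4}∪∅={4}
  n27('dceabb'): parent n26 fail=7; on 'b' 7→0 → fail=0;  out {5}∪∅={5}
  n32('cdeead'): parent n31 fail=2; on 'd' 2→6→0 → fail=22;  out {6}∪∅={6}

Text stream:
pos 0 'a': at 6
pos 1 'e': at 33
pos 2 'a': at 34
pos 3 'a': at 35  emit P7@[0:3]
pos 4 'd': at 22 ·f
pos 5 'c': at 23
pos 6 'e': at 24
pos 7 'a': at 25
pos 8 'b': at 26
pos 9 'b': at 27  emit P5@[4:9]
pos 10 'd': at 22 ·f
pos 11 'b': at 0 ·f
pos 12 'e': at 1
pos 13 'e': at 15
pos 14 'c': at 16  emit P3@[12:14]
pos 15 'c': at 17 ·f
pos 16 'a': at 6 ·f
pos 17 'c': at 9 ·f
pos 18 'd': at 28
pos 19 'e': at 29
pos 20 'e': at 30
pos 21 'a': at 31
pos 22 'd': at 32  emit P6@[17:22]
pos 23 'a': at 6 ·f
pos 24 'd': at 22 ·f
pos 25 'c': at 23
pos 26 'c': at 17 ·f
pos 27 'e': at 18
pos 28 'e': at 19
pos 29 'b': at 20
pos 30 'c': at 21  emit P4@[25:30]
pos 31 'd': at 28 ·f
pos 32 'c': at 23 ·f
pos 33 'e': at 24
pos 34 'a': at 25
pos 35 'b': at 26
pos 36 'b': at 27  emit P5@[31:36]
pos 37 'e': at 1 ·f
pos 38 'e': at 15
pos 39 'c': at 16  emit P3@[37:39]
pos 40 'c': at 17 ·f
pos 41 'e': at 18
pos 42 'c': at 9 ·f
pos 43 'b': at 10
pos 44 'e': at 11

Result: [[3,7],[9,5],[14,3],[22,6],[30,4],[36,5],[39,3]]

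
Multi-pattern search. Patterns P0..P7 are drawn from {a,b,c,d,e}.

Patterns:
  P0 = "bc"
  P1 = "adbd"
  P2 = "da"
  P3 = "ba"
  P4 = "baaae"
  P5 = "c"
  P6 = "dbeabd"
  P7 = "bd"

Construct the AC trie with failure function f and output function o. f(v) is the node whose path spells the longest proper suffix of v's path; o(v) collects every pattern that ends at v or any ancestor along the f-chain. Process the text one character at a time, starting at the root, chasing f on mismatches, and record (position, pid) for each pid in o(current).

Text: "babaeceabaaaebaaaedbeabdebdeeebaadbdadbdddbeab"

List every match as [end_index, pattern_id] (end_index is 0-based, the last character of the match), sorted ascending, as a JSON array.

Construct AC machine:
Trie nodes:
  n0 'ε': a→3 b→1 c→13 d→7
  n1 'b': a→9 c→2 d→19
  n2 'bc': ·  ←P0
  n3 'a': d→4
  n4 'ad': b→5
  n5 'adb': d→6
  n6 'adbd': ·  ←P1
  n7 'd': a→8 b→14
  n8 'da': ·  ←P2
  n9 'ba': a→10  ←P3
  n10 'baa': a→11
  n11 'baaa': e→12
  n12 'baaae': ·  ←P4
  n13 'c': ·  ←P5
  n14 'db': e→15
  n15 'dbe': a→16
  n16 'dbea': b→17
  n17 'dbeab': d→18
  n18 'dbeabd': ·  ←P6
  n19 'bd': ·  ←P7

Failure links (BFS by depth):
  fail(1) 'b': from fail(0)=0 chase 'b': 0 ⇒ 0;  out=∅∪out(0)=∅
  fail(3) 'a': from fail(0)=0 chase 'a': 0 ⇒ 0;  out=∅∪out(0)=∅
  fail(7) 'd': from fail(0)=0 chase 'd': 0 ⇒ 0;  out=∅∪out(0)=∅
  fail(13) 'c': from fail(0)=0 chase 'c': 0 ⇒ 0;  out={5}∪out(0)={5}
  fail(2) 'bc': from fail(1)=0 chase 'c': 0 ⇒ 13;  out={0}∪out(13)={0,5}
  fail(4) 'ad': from fail(3)=0 chase 'd': 0 ⇒ 7;  out=∅∪out(7)=∅
  fail(8) 'da': from fail(7)=0 chase 'a': 0 ⇒ 3;  out={2}∪out(3)={2}
  fail(9) 'ba': from fail(1)=0 chase 'a': 0 ⇒ 3;  out={3}∪out(3)={3}
  fail(14) 'db': from fail(7)=0 chase 'b': 0 ⇒ 1;  out=∅∪out(1)=∅
  fail(19) 'bd': from fail(1)=0 chase 'd': 0 ⇒ 7;  out={7}∪out(7)={7}
  fail(5) 'adb': from fail(4)=7 chase 'b': 7 ⇒ 14;  out=∅∪out(14)=∅
  fail(10) 'baa': from fail(9)=3 chase 'a': 3→0 ⇒ 3;  out=∅∪out(3)=∅
  fail(15) 'dbe': from fail(14)=1 chase 'e': 1→0 ⇒ 0;  out=∅∪out(0)=∅
  fail(6) 'adbd': from fail(5)=14 chase 'd': 14→1 ⇒ 19;  out={1}∪out(19)={1,7}
  fail(11) 'baaa': from fail(10)=3 chase 'a': 3→0 ⇒ 3;  out=∅∪out(3)=∅
  fail(16) 'dbea': from fail(15)=0 chase 'a': 0 ⇒ 3;  out=∅∪out(3)=∅
  fail(12) 'baaae': from fail(11)=3 chase 'e': 3→0 ⇒ 0;  out={4}∪out(0)={4}
  fail(17) 'dbeab': from fail(16)=3 chase 'b': 3→0 ⇒ 1;  out=∅∪out(1)=∅
  fail(18) 'dbeabd': from fail(17)=1 chase 'd': 1 ⇒ 19;  out={6}∪out(19)={6,7}

Run:
pos 0 'b': at 1
pos 1 'a': at 9  emit P3@[0:1]
pos 2 'b': at 1 (via fail)
pos 3 'a': at 9  emit P3@[2:3]
pos 4 'e': at 0 (via fail)
pos 5 'c': at 13  emit P5@[5:5]
pos 6 'e': at 0 (via fail)
pos 7 'a': at 3
pos 8 'b': at 1 (via fail)
pos 9 'a': at 9  emit P3@[8:9]
pos 10 'a': at 10
pos 11 'a': at 11
pos 12 'e': at 12  emit P4@[8:12]
pos 13 'b': at 1 (via fail)
pos 14 'a': at 9  emit P3@[13:14]
pos 15 'a': at 10
pos 16 'a': at 11
pos 17 'e': at 12  emit P4@[13:17]
pos 18 'd': at 7 (via fail)
pos 19 'b': at 14
pos 20 'e': at 15
pos 21 'a': at 16
pos 22 'b': at 17
pos 23 'd': at 18  emit P6@[18:23],P7@[22:23]
pos 24 'e': at 0 (via fail)
pos 25 'b': at 1
pos 26 'd': at 19  emit P7@[25:26]
pos 27 'e': at 0 (via fail)
pos 28 'e': at 0
pos 29 'e': at 0
pos 30 'b': at 1
pos 31 'a': at 9  emit P3@[30:31]
pos 32 'a': at 10
pos 33 'd': at 4 (via fail)
pos 34 'b': at 5
pos 35 'd': at 6  emit P1@[32:35],P7@[34:35]
pos 36 'a': at 8 (via fail)  emit P2@[35:36]
pos 37 'd': at 4 (via fail)
pos 38 'b': at 5
pos 39 'd': at 6  emit P1@[36:39],P7@[38:39]
pos 40 'd': at 7 (via fail)
pos 41 'd': at 7 (via fail)
pos 42 'b': at 14
pos 43 'e': at 15
pos 44 'a': at 16
pos 45 'b': at 17

All matches (sorted): [[1,3],[3,3],[5,5],[9,3],[12,4],[14,3],[17,4],[23,6],[23,7],[26,7],[31,3],[35,1],[35,7],[36,2],[39,1],[39,7]]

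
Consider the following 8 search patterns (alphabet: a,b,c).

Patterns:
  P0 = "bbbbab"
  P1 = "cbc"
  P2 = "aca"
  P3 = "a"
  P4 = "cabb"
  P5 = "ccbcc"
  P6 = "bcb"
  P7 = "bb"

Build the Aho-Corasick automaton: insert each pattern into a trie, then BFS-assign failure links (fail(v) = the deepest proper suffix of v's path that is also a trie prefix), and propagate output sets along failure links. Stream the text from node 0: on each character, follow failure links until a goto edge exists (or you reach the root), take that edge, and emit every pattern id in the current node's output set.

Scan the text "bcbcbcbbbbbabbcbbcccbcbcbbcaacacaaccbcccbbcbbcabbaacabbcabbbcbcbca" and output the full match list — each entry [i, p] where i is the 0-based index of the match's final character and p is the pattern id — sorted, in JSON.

Construct AC machine:
Trie (insert patterns):
  n0 'ε': a→10 b→1 c→7
  n1 'b': b→2 c→20
  n2 'bb': b→3  ←P7
  n3 'bbb': b→4
  n4 'bbbb': a→5
  n5 'bbbba': b→6
  n6 'bbbbab': ·  ←P0
  n7 'c': a→13 b→8 c→16
  n8 'cb': c→9
  n9 'cbc': ·  ←P1
  n10 'a': c→11  ←P3
  n11 'ac': a→12
  n12 'aca': ·  ←P2
  n13 'ca': b→14
  n14 'cab': b→15
  n15 'cabb': ·  ←P4
  n16 'cc': b→17
  n17 'ccb': c→18
  n18 'ccbc': c→19
  n19 'ccbcc': ·  ←P5
  n20 'bc': b→21
  n21 'bcb': ·  ←P6

Failure links (BFS by depth):
  n1('b'): parent n0 fail=0; on 'b' 0 → fail=0;  out ∅∪∅=∅
  n7('c'): parent n0 fail=0; on 'c' 0 → fail=0;  out ∅∪∅=∅
  n10('a'): parent n0 fail=0; on 'a' 0 → fail=0;  out {3}∪∅={3}
  n2('bb'): parent n1 fail=0; on 'b' 0 → fail=1;  out {7}∪∅={7}
  n8('cb'): parent n7 fail=0; on 'b' 0 → fail=1;  out ∅∪∅=∅
  n11('ac'): parent n10 fail=0; on 'c' 0 → fail=7;  out ∅∪∅=∅
  n13('ca'): parent n7 fail=0; on 'a' 0 → fail=10;  out ∅∪{3}={3}
  n16('cc'): parent n7 fail=0; on 'c' 0 → fail=7;  out ∅∪∅=∅
  n20('bc'): parent n1 fail=0; on 'c' 0 → fail=7;  out ∅∪∅=∅
  n3('bbb'): parent n2 fail=1; on 'b' 1 → fail=2;  out ∅∪{7}={7}
  n9('cbc'): parent n8 fail=1; on 'c' 1 → fail=20;  out {1}∪∅={1}
  n12('aca'): parent n11 fail=7; on 'a' 7 → fail=13;  out {2}∪{3}={2,3}
  n14('cab'): parent n13 fail=10; on 'b' 10→0 → fail=1;  out ∅∪∅=∅
  n17('ccb'): parent n16 fail=7; on 'b' 7 → fail=8;  out ∅∪∅=∅
  n21('bcb'): parent n20 fail=7; on 'b' 7 → fail=8;  out {6}∪∅={6}
  n4('bbbb'): parent n3 fail=2; on 'b' 2 → fail=3;  out ∅∪{7}={7}
  n15('cabb'): parent n14 fail=1; on 'b' 1 → fail=2;  out {4}∪{7}={4,7}
  n18('ccbc'): parent n17 fail=8; on 'c' 8 → fail=9;  out ∅∪{1}={1}
  n5('bbbba'): parent n4 fail=3; on 'a' 3→2→1→0 → fail=10;  out ∅∪{3}={3}
  n19('ccbcc'): parent n18 fail=9; on 'c' 9→20→7 → fail=16;  out {5}∪∅={5}
  n6('bbbbab'): parent n5 fail=10; on 'b' 10→0 → fail=1;  out {0}∪∅={0}

Text stream:
i=0 'b': node 0→1
i=1 'c': node 1→20
i=2 'b': node 20→21  ** P6@[0:2]
i=3 'c': node 21→9 (fail-walked)  ** P1@[1:3]
i=4 'b': node 9→21 (fail-walked)  ** P6@[2:4]
i=5 'c': node 21→9 (fail-walked)  ** P1@[3:5]
i=6 'b': node 9→21 (fail-walked)  ** P6@[4:6]
i=7 'b': node 21→2 (fail-walked)  ** P7@[6:7]
i=8 'b': node 2→3  ** P7@[7:8]
i=9 'b': node 3→4  ** P7@[8:9]
i=10 'b': node 4→4 (fail-walked)  ** P7@[9:10]
i=11 'a': node 4→5  ** P3@[11:11]
i=12 'b': node 5→6  ** P0@[7:12]
i=13 'b': node 6→2 (fail-walked)  ** P7@[12:13]
i=14 'c': node 2→20 (fail-walked)
i=15 'b': node 20→21  ** P6@[13:15]
i=16 'b': node 21→2 (fail-walked)  ** P7@[15:16]
i=17 'c': node 2→20 (fail-walked)
i=18 'c': node 20→16 (fail-walked)
i=19 'c': node 16→16 (fail-walked)
i=20 'b': node 16→17
i=21 'c': node 17→18  ** P1@[19:21]
i=22 'b': node 18→21 (fail-walked)  ** P6@[20:22]
i=23 'c': node 21→9 (fail-walked)  ** P1@[21:23]
i=24 'b': node 9→21 (fail-walked)  ** P6@[22:24]
i=25 'b': node 21→2 (fail-walked)  ** P7@[24:25]
i=26 'c': node 2→20 (fail-walked)
i=27 'a': node 20→13 (fail-walked)  ** P3@[27:27]
i=28 'a': node 13→10 (fail-walked)  ** P3@[28:28]
i=29 'c': node 10→11
i=30 'a': node 11→12  ** P2@[28:30],P3@[30:30]
i=31 'c': node 12→11 (fail-walked)
i=32 'a': node 11→12  ** P2@[30:32],P3@[32:32]
i=33 'a': node 12→10 (fail-walked)  ** P3@[33:33]
i=34 'c': node 10→11
i=35 'c': node 11→16 (fail-walked)
i=36 'b': node 16→17
i=37 'c': node 17→18  ** P1@[35:37]
i=38 'c': node 18→19  ** P5@[34:38]
i=39 'c': node 19→16 (fail-walked)
i=40 'b': node 16→17
i=41 'b': node 17→2 (fail-walked)  ** P7@[40:41]
i=42 'c': node 2→20 (fail-walked)
i=43 'b': node 20→21  ** P6@[41:43]
i=44 'b': node 21→2 (fail-walked)  ** P7@[43:44]
i=45 'c': node 2→20 (fail-walked)
i=46 'a': node 20→13 (fail-walked)  ** P3@[46:46]
i=47 'b': node 13→14
i=48 'b': node 14→15  ** P4@[45:48],P7@[47:48]
i=49 'a': node 15→10 (fail-walked)  ** P3@[49:49]
i=50 'a': node 10→10 (fail-walked)  ** P3@[50:50]
i=51 'c': node 10→11
i=52 'a': node 11→12  ** P2@[50:52],P3@[52:52]
i=53 'b': node 12→14 (fail-walked)
i=54 'b': node 14→15  ** P4@[51:54],P7@[53:54]
i=55 'c': node 15→20 (fail-walked)
i=56 'a': node 20→13 (fail-walked)  ** P3@[56:56]
i=57 'b': node 13→14
i=58 'b': node 14→15  ** P4@[55:58],P7@[57:58]
i=59 'b': node 15→3 (fail-walked)  ** P7@[58:59]
i=60 'c': node 3→20 (fail-walked)
i=61 'b': node 20→21  ** P6@[59:61]
i=62 'c': node 21→9 (fail-walked)  ** P1@[60:62]
i=63 'b': node 9→21 (fail-walked)  ** P6@[61:63]
i=64 'c': node 21→9 (fail-walked)  ** P1@[62:64]
i=65 'a': node 9→13 (fail-walked)  ** P3@[65:65]

Matches: [[2,6],[3,1],[4,6],[5,1],[6,6],[7,7],[8,7],[9,7],[10,7],[11,3],[12,0],[13,7],[15,6],[16,7],[21,1],[22,6],[23,1],[24,6],[25,7],[27,3],[28,3],[30,2],[30,3],[32,2],[32,3],[33,3],[37,1],[38,5],[41,7],[43,6],[44,7],[46,3],[48,4],[48,7],[49,3],[50,3],[52,2],[52,3],[54,4],[54,7],[56,3],[58,4],[58,7],[59,7],[61,6],[62,1],[63,6],[64,1],[65,3]]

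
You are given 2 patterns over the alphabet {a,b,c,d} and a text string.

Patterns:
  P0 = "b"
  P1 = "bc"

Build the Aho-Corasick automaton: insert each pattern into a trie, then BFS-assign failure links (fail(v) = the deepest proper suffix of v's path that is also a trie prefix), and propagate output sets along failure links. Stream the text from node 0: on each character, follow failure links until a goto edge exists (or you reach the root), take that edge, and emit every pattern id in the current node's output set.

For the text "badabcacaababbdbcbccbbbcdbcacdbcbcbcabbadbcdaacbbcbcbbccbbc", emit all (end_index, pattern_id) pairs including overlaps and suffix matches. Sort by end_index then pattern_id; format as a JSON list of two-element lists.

Build automaton:
Trie (insert patterns):
  0='ε' goto b→1
  1='b' goto c→2  ←P0
  2='bc' goto ·  ←P1

Failure links (BFS by depth):
  n1('b'): parent n0 fail=0; on 'b' 0 → fail=0;  out {0}∪∅={0}
  n2('bc'): parent n1 fail=0; on 'c' 0 → fail=0;  out {1}∪∅={1}

Text stream:
[0] read 'b'  n0⇒n1  → match P0@[0:0]
[1] read 'a'  n1⇒n0 ·f
[2] read 'd'  n0⇒n0
[3] read 'a'  n0⇒n0
[4] read 'b'  n0⇒n1  → match P0@[4:4]
[5] read 'c'  n1⇒n2  → match P1@[4:5]
[6] read 'a'  n2⇒n0 ·f
[7] read 'c'  n0⇒n0
[8] read 'a'  n0⇒n0
[9] read 'a'  n0⇒n0
[10] read 'b'  n0⇒n1  → match P0@[10:10]
[11] read 'a'  n1⇒n0 ·f
[12] read 'b'  n0⇒n1  → match P0@[12:12]
[13] read 'b'  n1⇒n1 ·f  → match P0@[13:13]
[14] read 'd'  n1⇒n0 ·f
[15] read 'b'  n0⇒n1  → match P0@[15:15]
[16] read 'c'  n1⇒n2  → match P1@[15:16]
[17] read 'b'  n2⇒n1 ·f  → match P0@[17:17]
[18] read 'c'  n1⇒n2  → match P1@[17:18]
[19] read 'c'  n2⇒n0 ·f
[20] read 'b'  n0⇒n1  → match P0@[20:20]
[21] read 'b'  n1⇒n1 ·f  → match P0@[21:21]
[22] read 'b'  n1⇒n1 ·f  → match P0@[22:22]
[23] read 'c'  n1⇒n2  → match P1@[22:23]
[24] read 'd'  n2⇒n0 ·f
[25] read 'b'  n0⇒n1  → match P0@[25:25]
[26] read 'c'  n1⇒n2  → match P1@[25:26]
[27] read 'a'  n2⇒n0 ·f
[28] read 'c'  n0⇒n0
[29] read 'd'  n0⇒n0
[30] read 'b'  n0⇒n1  → match P0@[30:30]
[31] read 'c'  n1⇒n2  → match P1@[30:31]
[32] read 'b'  n2⇒n1 ·f  → match P0@[32:32]
[33] read 'c'  n1⇒n2  → match P1@[32:33]
[34] read 'b'  n2⇒n1 ·f  → match P0@[34:34]
[35] read 'c'  n1⇒n2  → match P1@[34:35]
[36] read 'a'  n2⇒n0 ·f
[37] read 'b'  n0⇒n1  → match P0@[37:37]
[38] read 'b'  n1⇒n1 ·f  → match P0@[38:38]
[39] read 'a'  n1⇒n0 ·f
[40] read 'd'  n0⇒n0
[41] read 'b'  n0⇒n1  → match P0@[41:41]
[42] read 'c'  n1⇒n2  → match P1@[41:42]
[43] read 'd'  n2⇒n0 ·f
[44] read 'a'  n0⇒n0
[45] read 'a'  n0⇒n0
[46] read 'c'  n0⇒n0
[47] read 'b'  n0⇒n1  → match P0@[47:47]
[48] read 'b'  n1⇒n1 ·f  → match P0@[48:48]
[49] read 'c'  n1⇒n2  → match P1@[48:49]
[50] read 'b'  n2⇒n1 ·f  → match P0@[50:50]
[51] read 'c'  n1⇒n2  → match P1@[50:51]
[52] read 'b'  n2⇒n1 ·f  → match P0@[52:52]
[53] read 'b'  n1⇒n1 ·f  → match P0@[53:53]
[54] read 'c'  n1⇒n2  → match P1@[53:54]
[55] read 'c'  n2⇒n0 ·f
[56] read 'b'  n0⇒n1  → match P0@[56:56]
[57] read 'b'  n1⇒n1 ·f  → match P0@[57:57]
[58] read 'c'  n1⇒n2  → match P1@[57:58]

Result: [[0,0],[4,0],[5,1],[10,0],[12,0],[13,0],[15,0],[16,1],[17,0],[18,1],[20,0],[21,0],[22,0],[23,1],[25,0],[26,1],[30,0],[31,1],[32,0],[33,1],[34,0],[35,1],[37,0],[38,0],[41,0],[42,1],[47,0],[48,0],[49,1],[50,0],[51,1],[52,0],[53,0],[54,1],[56,0],[57,0],[58,1]]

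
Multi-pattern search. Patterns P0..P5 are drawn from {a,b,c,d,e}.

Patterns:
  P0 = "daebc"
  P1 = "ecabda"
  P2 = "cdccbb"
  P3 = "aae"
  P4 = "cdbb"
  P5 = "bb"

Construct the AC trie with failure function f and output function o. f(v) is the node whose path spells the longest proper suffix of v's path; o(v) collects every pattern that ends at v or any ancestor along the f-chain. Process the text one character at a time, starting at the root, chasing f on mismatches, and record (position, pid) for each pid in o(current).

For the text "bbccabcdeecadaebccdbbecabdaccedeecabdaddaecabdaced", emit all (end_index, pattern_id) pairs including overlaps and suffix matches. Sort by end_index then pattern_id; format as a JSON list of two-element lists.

Build:
Trie (insert patterns):
  n0 'ε': a→18 b→23 c→12 d→1 e→6
  n1 'd': a→2
  n2 'da': e→3
  n3 'dae': b→4
  n4 'daeb': c→5
  n5 'daebc': ·  ←P0
  n6 'e': c→7
  n7 'ec': a→8
  n8 'eca': b→9
  n9 'ecab': d→10
  n10 'ecabd': a→11
  n11 'ecabda': ·  ←P1
  n12 'c': d→13
  n13 'cd': b→21 c→14
  n14 'cdc': c→15
  n15 'cdcc': b→16
  n16 'cdccb': b→17
  n17 'cdccbb': ·  ←P2
  n18 'a': a→19
  n19 'aa': e→20
  n20 'aae': ·  ←P3
  n21 'cdb': b→22
  n22 'cdbb': ·  ←P4
  n23 'b': b→24
  n24 'bb': ·  ←P5

Failure links (BFS by depth):
  n1('d'): parent n0 fail=0; on 'd' 0 → fail=0;  out ∅∪∅=∅
  n6('e'): parent n0 fail=0; on 'e' 0 → fail=0;  out ∅∪∅=∅
  n12('c'): parent n0 fail=0; on 'c' 0 → fail=0;  out ∅∪∅=∅
  n18('a'): parent n0 fail=0; on 'a' 0 → fail=0;  out ∅∪∅=∅
  n23('b'): parent n0 fail=0; on 'b' 0 → fail=0;  out ∅∪∅=∅
  n2('da'): parent n1 fail=0; on 'a' 0 → fail=18;  out ∅∪∅=∅
  n7('ec'): parent n6 fail=0; on 'c' 0 → fail=12;  out ∅∪∅=∅
  n13('cd'): parent n12 fail=0; on 'd' 0 → fail=1;  out ∅∪∅=∅
  n19('aa'): parent n18 fail=0; on 'a' 0 → fail=18;  out ∅∪∅=∅
  n24('bb'): parent n23 fail=0; on 'b' 0 → fail=23;  out {5}∪∅={5}
  n3('dae'): parent n2 fail=18; on 'e' 18→0 → fail=6;  out ∅∪∅=∅
  n8('eca'): parent n7 fail=12; on 'a' 12→0 → fail=18;  out ∅∪∅=∅
  n14('cdc'): parent n13 fail=1; on 'c' 1→0 → fail=12;  out ∅∪∅=∅
  n20('aae'): parent n19 fail=18; on 'e' 18→0 → fail=6;  out {3}∪∅={3}
  n21('cdb'): parent n13 fail=1; on 'b' 1→0 → fail=23;  out ∅∪∅=∅
  n4('daeb'): parent n3 fail=6; on 'b' 6→0 → fail=23;  out ∅∪∅=∅
  n9('ecab'): parent n8 fail=18; on 'b' 18→0 → fail=23;  out ∅∪∅=∅
  n15('cdcc'): parent n14 fail=12; on 'c' 12→0 → fail=12;  out ∅∪∅=∅
  n22('cdbb'): parent n21 fail=23; on 'b' 23 → fail=24;  out {4}∪{5}={4,5}
  n5('daebc'): parent n4 fail=23; on 'c' 23→0 → fail=12;  out {0}∪∅={0}
  n10('ecabd'): parent n9 fail=23; on 'd' 23→0 → fail=1;  out ∅∪∅=∅
  n16('cdccb'): parent n15 fail=12; on 'b' 12→0 → fail=23;  out ∅∪∅=∅
  n11('ecabda'): parent n10 fail=1; on 'a' 1 → fail=2;  out {1}∪∅={1}
  n17('cdccbb'): parent n16 fail=23; on 'b' 23 → fail=24;  out {2}∪{5}={2,5}

Scan:
i=0 'b': node 0→23
i=1 'b': node 23→24  ** P5@[0:1]
i=2 'c': node 24→12 (via fail)
i=3 'c': node 12→12 (via fail)
i=4 'a': node 12→18 (via fail)
i=5 'b': node 18→23 (via fail)
i=6 'c': node 23→12 (via fail)
i=7 'd': node 12→13
i=8 'e': node 13→6 (via fail)
i=9 'e': node 6→6 (via fail)
i=10 'c': node 6→7
i=11 'a': node 7→8
i=12 'd': node 8→1 (via fail)
i=13 'a': node 1→2
i=14 'e': node 2→3
i=15 'b': node 3→4
i=16 'c': node 4→5  ** P0@[12:16]
i=17 'c': node 5→12 (via fail)
i=18 'd': node 12→13
i=19 'b': node 13→21
i=20 'b': node 21→22  ** P4@[17:20],P5@[19:20]
i=21 'e': node 22→6 (via fail)
i=22 'c': node 6→7
i=23 'a': node 7→8
i=24 'b': node 8→9
i=25 'd': node 9→10
i=26 'a': node 10→11  ** P1@[21:26]
i=27 'c': node 11→12 (via fail)
i=28 'c': node 12→12 (via fail)
i=29 'e': node 12→6 (via fail)
i=30 'd': node 6→1 (via fail)
i=31 'e': node 1→6 (via fail)
i=32 'e': node 6→6 (via fail)
i=33 'c': node 6→7
i=34 'a': node 7→8
i=35 'b': node 8→9
i=36 'd': node 9→10
i=37 'a': node 10→11  ** P1@[32:37]
i=38 'd': node 11→1 (via fail)
i=39 'd': node 1→1 (via fail)
i=40 'a': node 1→2
i=41 'e': node 2→3
i=42 'c': node 3→7 (via fail)
i=43 'a': node 7→8
i=44 'b': node 8→9
i=45 'd': node 9→10
i=46 'a': node 10→11  ** P1@[41:46]
i=47 'c': node 11→12 (via fail)
i=48 'e': node 12→6 (via fail)
i=49 'd': node 6→1 (via fail)

Result: [[1,5],[16,0],[20,4],[20,5],[26,1],[37,1],[46,1]]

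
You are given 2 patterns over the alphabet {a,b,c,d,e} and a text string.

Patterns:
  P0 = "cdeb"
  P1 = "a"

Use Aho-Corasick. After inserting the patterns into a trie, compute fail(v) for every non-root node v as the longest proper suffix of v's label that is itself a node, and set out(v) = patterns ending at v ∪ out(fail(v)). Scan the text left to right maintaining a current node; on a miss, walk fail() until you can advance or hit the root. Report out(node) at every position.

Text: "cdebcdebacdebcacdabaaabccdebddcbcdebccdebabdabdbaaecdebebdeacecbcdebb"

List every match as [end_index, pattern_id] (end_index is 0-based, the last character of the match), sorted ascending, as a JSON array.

Build:
Trie (insert patterns):
  n0 'ε': a→5 c→1
  n1 'c': d→2
  n2 'cd': e→3
  n3 'cde': b→4
  n4 'cdeb': ·  ←P0
  n5 'a': ·  ←P1

Failure links (BFS by depth):
  fail(1) 'c': from fail(0)=0 chase 'c': 0 ⇒ 0;  out=∅∪out(0)=∅
  fail(5) 'a': from fail(0)=0 chase 'a': 0 ⇒ 0;  out={1}∪out(0)={1}
  fail(2) 'cd': from fail(1)=0 chase 'd': 0 ⇒ 0;  out=∅∪out(0)=∅
  fail(3) 'cde': from fail(2)=0 chase 'e': 0 ⇒ 0;  out=∅∪out(0)=∅
  fail(4) 'cdeb': from fail(3)=0 chase 'b': 0 ⇒ 0;  out={0}∪out(0)={0}

Text stream:
[0] read 'c'  n0⇒n1
[1] read 'd'  n1⇒n2
[2] read 'e'  n2⇒n3
[3] read 'b'  n3⇒n4  → match P0@[0:3]
[4] read 'c'  n4⇒n1 (fail-walked)
[5] read 'd'  n1⇒n2
[6] read 'e'  n2⇒n3
[7] read 'b'  n3⇒n4  → match P0@[4:7]
[8] read 'a'  n4⇒n5 (fail-walked)  → match P1@[8:8]
[9] read 'c'  n5⇒n1 (fail-walked)
[10] read 'd'  n1⇒n2
[11] read 'e'  n2⇒n3
[12] read 'b'  n3⇒n4  → match P0@[9:12]
[13] read 'c'  n4⇒n1 (fail-walked)
[14] read 'a'  n1⇒n5 (fail-walked)  → match P1@[14:14]
[15] read 'c'  n5⇒n1 (fail-walked)
[16] read 'd'  n1⇒n2
[17] read 'a'  n2⇒n5 (fail-walked)  → match P1@[17:17]
[18] read 'b'  n5⇒n0 (fail-walked)
[19] read 'a'  n0⇒n5  → match P1@[19:19]
[20] read 'a'  n5⇒n5 (fail-walked)  → match P1@[20:20]
[21] read 'a'  n5⇒n5 (fail-walked)  → match P1@[21:21]
[22] read 'b'  n5⇒n0 (fail-walked)
[23] read 'c'  n0⇒n1
[24] read 'c'  n1⇒n1 (fail-walked)
[25] read 'd'  n1⇒n2
[26] read 'e'  n2⇒n3
[27] read 'b'  n3⇒n4  → match P0@[24:27]
[28] read 'd'  n4⇒n0 (fail-walked)
[29] read 'd'  n0⇒n0
[30] read 'c'  n0⇒n1
[31] read 'b'  n1⇒n0 (fail-walked)
[32] read 'c'  n0⇒n1
[33] read 'd'  n1⇒n2
[34] read 'e'  n2⇒n3
[35] read 'b'  n3⇒n4  → match P0@[32:35]
[36] read 'c'  n4⇒n1 (fail-walked)
[37] read 'c'  n1⇒n1 (fail-walked)
[38] read 'd'  n1⇒n2
[39] read 'e'  n2⇒n3
[40] read 'b'  n3⇒n4  → match P0@[37:40]
[41] read 'a'  n4⇒n5 (fail-walked)  → match P1@[41:41]
[42] read 'b'  n5⇒n0 (fail-walked)
[43] read 'd'  n0⇒n0
[44] read 'a'  n0⇒n5  → match P1@[44:44]
[45] read 'b'  n5⇒n0 (fail-walked)
[46] read 'd'  n0⇒n0
[47] read 'b'  n0⇒n0
[48] read 'a'  n0⇒n5  → match P1@[48:48]
[49] read 'a'  n5⇒n5 (fail-walked)  → match P1@[49:49]
[50] read 'e'  n5⇒n0 (fail-walked)
[51] read 'c'  n0⇒n1
[52] read 'd'  n1⇒n2
[53] read 'e'  n2⇒n3
[54] read 'b'  n3⇒n4  → match P0@[51:54]
[55] read 'e'  n4⇒n0 (fail-walked)
[56] read 'b'  n0⇒n0
[57] read 'd'  n0⇒n0
[58] read 'e'  n0⇒n0
[59] read 'a'  n0⇒n5  → match P1@[59:59]
[60] read 'c'  n5⇒n1 (fail-walked)
[61] read 'e'  n1⇒n0 (fail-walked)
[62] read 'c'  n0⇒n1
[63] read 'b'  n1⇒n0 (fail-walked)
[64] read 'c'  n0⇒n1
[65] read 'd'  n1⇒n2
[66] read 'e'  n2⇒n3
[67] read 'b'  n3⇒n4  → match P0@[64:67]
[68] read 'b'  n4⇒n0 (fail-walked)

Matches: [[3,0],[7,0],[8,1],[12,0],[14,1],[17,1],[19,1],[20,1],[21,1],[27,0],[35,0],[40,0],[41,1],[44,1],[48,1],[49,1],[54,0],[59,1],[67,0]]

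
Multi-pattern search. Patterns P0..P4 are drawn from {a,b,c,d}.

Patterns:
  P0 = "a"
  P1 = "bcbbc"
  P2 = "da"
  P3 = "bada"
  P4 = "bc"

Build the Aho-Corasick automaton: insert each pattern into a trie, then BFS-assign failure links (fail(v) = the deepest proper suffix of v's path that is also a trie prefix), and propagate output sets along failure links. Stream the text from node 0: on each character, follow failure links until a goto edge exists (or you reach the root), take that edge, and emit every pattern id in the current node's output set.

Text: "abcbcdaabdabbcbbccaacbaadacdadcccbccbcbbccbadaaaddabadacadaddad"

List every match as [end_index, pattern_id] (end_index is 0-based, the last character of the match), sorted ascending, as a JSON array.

Construct AC machine:
Trie nodes:
  0='ε' goto a→1 b→2 d→7
  1='a' goto ·  ←P0
  2='b' goto a→9 c→3
  3='bc' goto b→4  ←P4
  4='bcb' goto b→5
  5='bcbb' goto c→6
  6='bcbbc' goto ·  ←P1
  7='d' goto a→8
  8='da' goto ·  ←P2
  9='ba' goto d→10
  10='bad' goto a→11
  11='bada' goto ·  ←P3

BFS fail/out derivation:
  fail(1) 'a': from fail(0)=0 chase 'a': 0 ⇒ 0;  out={0}∪out(0)={0}
  fail(2) 'b': from fail(0)=0 chase 'b': 0 ⇒ 0;  out=∅∪out(0)=∅
  fail(7) 'd': from fail(0)=0 chase 'd': 0 ⇒ 0;  out=∅∪out(0)=∅
  fail(3) 'bc': from fail(2)=0 chase 'c': 0 ⇒ 0;  out={4}∪out(0)={4}
  fail(8) 'da': from fail(7)=0 chase 'a': 0 ⇒ 1;  out={2}∪out(1)={0,2}
  fail(9) 'ba': from fail(2)=0 chase 'a': 0 ⇒ 1;  out=∅∪out(1)={0}
  fail(4) 'bcb': from fail(3)=0 chase 'b': 0 ⇒ 2;  out=∅∪out(2)=∅
  fail(10) 'bad': from fail(9)=1 chase 'd': 1→0 ⇒ 7;  out=∅∪out(7)=∅
  fail(5) 'bcbb': from fail(4)=2 chase 'b': 2→0 ⇒ 2;  out=∅∪out(2)=∅
  fail(11) 'bada': from fail(10)=7 chase 'a': 7 ⇒ 8;  out={3}∪out(8)={0,2,3}
  fail(6) 'bcbbc': from fail(5)=2 chase 'c': 2 ⇒ 3;  out={1}∪out(3)={1,4}

Run:
pos 0 'a': at 1  emit P0@[0:0]
pos 1 'b': at 2 ·f
pos 2 'c': at 3  emit P4@[1:2]
pos 3 'b': at 4
pos 4 'c': at 3 ·f  emit P4@[3:4]
pos 5 'd': at 7 ·f
pos 6 'a': at 8  emit P0@[6:6],P2@[5:6]
pos 7 'a': at 1 ·f  emit P0@[7:7]
pos 8 'b': at 2 ·f
pos 9 'd': at 7 ·f
pos 10 'a': at 8  emit P0@[10:10],P2@[9:10]
pos 11 'b': at 2 ·f
pos 12 'b': at 2 ·f
pos 13 'c': at 3  emit P4@[12:13]
pos 14 'b': at 4
pos 15 'b': at 5
pos 16 'c': at 6  emit P1@[12:16],P4@[15:16]
pos 17 'c': at 0 ·f
pos 18 'a': at 1  emit P0@[18:18]
pos 19 'a': at 1 ·f  emit P0@[19:19]
pos 20 'c': at 0 ·f
pos 21 'b': at 2
pos 22 'a': at 9  emit P0@[22:22]
pos 23 'a': at 1 ·f  emit P0@[23:23]
pos 24 'd': at 7 ·f
pos 25 'a': at 8  emit P0@[25:25],P2@[24:25]
pos 26 'c': at 0 ·f
pos 27 'd': at 7
pos 28 'a': at 8  emit P0@[28:28],P2@[27:28]
pos 29 'd': at 7 ·f
pos 30 'c': at 0 ·f
pos 31 'c': at 0
pos 32 'c': at 0
pos 33 'b': at 2
pos 34 'c': at 3  emit P4@[33:34]
pos 35 'c': at 0 ·f
pos 36 'b': at 2
pos 37 'c': at 3  emit P4@[36:37]
pos 38 'b': at 4
pos 39 'b': at 5
pos 40 'c': at 6  emit P1@[36:40],P4@[39:40]
pos 41 'c': at 0 ·f
pos 42 'b': at 2
pos 43 'a': at 9  emit P0@[43:43]
pos 44 'd': at 10
pos 45 'a': at 11  emit P0@[45:45],P2@[44:45],P3@[42:45]
pos 46 'a': at 1 ·f  emit P0@[46:46]
pos 47 'a': at 1 ·f  emit P0@[47:47]
pos 48 'd': at 7 ·f
pos 49 'd': at 7 ·f
pos 50 'a': at 8  emit P0@[50:50],P2@[49:50]
pos 51 'b': at 2 ·f
pos 52 'a': at 9  emit P0@[52:52]
pos 53 'd': at 10
pos 54 'a': at 11  emit P0@[54:54],P2@[53:54],P3@[51:54]
pos 55 'c': at 0 ·f
pos 56 'a': at 1  emit P0@[56:56]
pos 57 'd': at 7 ·f
pos 58 'a': at 8  emit P0@[58:58],P2@[57:58]
pos 59 'd': at 7 ·f
pos 60 'd': at 7 ·f
pos 61 'a': at 8  emit P0@[61:61],P2@[60:61]
pos 62 'd': at 7 ·f

All matches (sorted): [[0,0],[2,4],[4,4],[6,0],[6,2],[7,0],[10,0],[10,2],[13,4],[16,1],[16,4],[18,0],[19,0],[22,0],[23,0],[25,0],[25,2],[28,0],[28,2],[34,4],[37,4],[40,1],[40,4],[43,0],[45,0],[45,2],[45,3],[46,0],[47,0],[50,0],[50,2],[52,0],[54,0],[54,2],[54,3],[56,0],[58,0],[58,2],[61,0],[61,2]]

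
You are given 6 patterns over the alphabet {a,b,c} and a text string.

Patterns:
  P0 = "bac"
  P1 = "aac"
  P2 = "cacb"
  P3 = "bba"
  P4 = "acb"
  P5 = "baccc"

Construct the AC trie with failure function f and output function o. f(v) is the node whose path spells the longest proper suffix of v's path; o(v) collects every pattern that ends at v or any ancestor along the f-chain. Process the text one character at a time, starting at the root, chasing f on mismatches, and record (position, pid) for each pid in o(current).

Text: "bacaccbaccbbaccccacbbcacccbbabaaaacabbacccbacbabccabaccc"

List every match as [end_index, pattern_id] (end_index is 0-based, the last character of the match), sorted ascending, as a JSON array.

Build automaton:
Trie nodes:
  n0 'ε': a→4 b→1 c→7
  n1 'b': a→2 b→11
  n2 'ba': c→3
  n3 'bac': c→15  [P0 ends]
  n4 'a': a→5 c→13
  n5 'aa': c→6
  n6 'aac': ·  [P1 ends]
  n7 'c': a→8
  n8 'ca': c→9
  n9 'cac': b→10
  n10 'cacb': ·  [P2 ends]
  n11 'bb': a→12
  n12 'bba': ·  [P3 ends]
  n13 'ac': b→14
  n14 'acb': ·  [P4 ends]
  n15 'bacc': c→16
  n16 'baccc': ·  [P5 ends]

BFS fail/out derivation:
  n1('b'): parent n0 fail=0; on 'b' 0 → fail=0;  out ∅∪∅=∅
  n4('a'): parent n0 fail=0; on 'a' 0 → fail=0;  out ∅∪∅=∅
  n7('c'): parent n0 fail=0; on 'c' 0 → fail=0;  out ∅∪∅=∅
  n2('ba'): parent n1 fail=0; on 'a' 0 → fail=4;  out ∅∪∅=∅
  n5('aa'): parent n4 fail=0; on 'a' 0 → fail=4;  out ∅∪∅=∅
  n8('ca'): parent n7 fail=0; on 'a' 0 → fail=4;  out ∅∪∅=∅
  n11('bb'): parent n1 fail=0; on 'b' 0 → fail=1;  out ∅∪∅=∅
  n13('ac'): parent n4 fail=0; on 'c' 0 → fail=7;  out ∅∪∅=∅
  n3('bac'): parent n2 fail=4; on 'c' 4 → fail=13;  out {0}∪∅={0}
  n6('aac'): parent n5 fail=4; on 'c' 4 → fail=13;  out {1}∪∅={1}
  n9('cac'): parent n8 fail=4; on 'c' 4 → fail=13;  out ∅∪∅=∅
  n12('bba'): parent n11 fail=1; on 'a' 1 → fail=2;  out {3}∪∅={3}
  n14('acb'): parent n13 fail=7; on 'b' 7→0 → fail=1;  out {4}∪∅={4}
  n10('cacb'): parent n9 fail=13; on 'b' 13 → fail=14;  out {2}∪{4}={2,4}
  n15('bacc'): parent n3 fail=13; on 'c' 13→7→0 → fail=7;  out ∅∪∅=∅
  n16('baccc'): parent n15 fail=7; on 'c' 7→0 → fail=7;  out {5}∪∅={5}

Text stream:
pos 0 'b': at 1
pos 1 'a': at 2
pos 2 'c': at 3  ** P0@[0:2]
pos 3 'a': at 8 (fail-walked)
pos 4 'c': at 9
pos 5 'c': at 7 (fail-walked)
pos 6 'b': at 1 (fail-walked)
pos 7 'a': at 2
pos 8 'c': at 3  ** P0@[6:8]
pos 9 'c': at 15
pos 10 'b': at 1 (fail-walked)
pos 11 'b': at 11
pos 12 'a': at 12  ** P3@[10:12]
pos 13 'c': at 3 (fail-walked)  ** P0@[11:13]
pos 14 'c': at 15
pos 15 'c': at 16  ** P5@[11:15]
pos 16 'c': at 7 (fail-walked)
pos 17 'a': at 8
pos 18 'c': at 9
pos 19 'b': at 10  ** P2@[16:19],P4@[17:19]
pos 20 'b': at 11 (fail-walked)
pos 21 'c': at 7 (fail-walked)
pos 22 'a': at 8
pos 23 'c': at 9
pos 24 'c': at 7 (fail-walked)
pos 25 'c': at 7 (fail-walked)
pos 26 'b': at 1 (fail-walked)
pos 27 'b': at 11
pos 28 'a': at 12  ** P3@[26:28]
pos 29 'b': at 1 (fail-walked)
pos 30 'a': at 2
pos 31 'a': at 5 (fail-walked)
pos 32 'a': at 5 (fail-walked)
pos 33 'a': at 5 (fail-walked)
pos 34 'c': at 6  ** P1@[32:34]
pos 35 'a': at 8 (fail-walked)
pos 36 'b': at 1 (fail-walked)
pos 37 'b': at 11
pos 38 'a': at 12  ** P3@[36:38]
pos 39 'c': at 3 (fail-walked)  ** P0@[37:39]
pos 40 'c': at 15
pos 41 'c': at 16  ** P5@[37:41]
pos 42 'b': at 1 (fail-walked)
pos 43 'a': at 2
pos 44 'c': at 3  ** P0@[42:44]
pos 45 'b': at 14 (fail-walked)  ** P4@[43:45]
pos 46 'a': at 2 (fail-walked)
pos 47 'b': at 1 (fail-walked)
pos 48 'c': at 7 (fail-walked)
pos 49 'c': at 7 (fail-walked)
pos 50 'a': at 8
pos 51 'b': at 1 (fail-walked)
pos 52 'a': at 2
pos 53 'c': at 3  ** P0@[51:53]
pos 54 'c': at 15
pos 55 'c': at 16  ** P5@[51:55]

Result: [[2,0],[8,0],[12,3],[13,0],[15,5],[19,2],[19,4],[28,3],[34,1],[38,3],[39,0],[41,5],[44,0],[45,4],[53,0],[55,5]]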